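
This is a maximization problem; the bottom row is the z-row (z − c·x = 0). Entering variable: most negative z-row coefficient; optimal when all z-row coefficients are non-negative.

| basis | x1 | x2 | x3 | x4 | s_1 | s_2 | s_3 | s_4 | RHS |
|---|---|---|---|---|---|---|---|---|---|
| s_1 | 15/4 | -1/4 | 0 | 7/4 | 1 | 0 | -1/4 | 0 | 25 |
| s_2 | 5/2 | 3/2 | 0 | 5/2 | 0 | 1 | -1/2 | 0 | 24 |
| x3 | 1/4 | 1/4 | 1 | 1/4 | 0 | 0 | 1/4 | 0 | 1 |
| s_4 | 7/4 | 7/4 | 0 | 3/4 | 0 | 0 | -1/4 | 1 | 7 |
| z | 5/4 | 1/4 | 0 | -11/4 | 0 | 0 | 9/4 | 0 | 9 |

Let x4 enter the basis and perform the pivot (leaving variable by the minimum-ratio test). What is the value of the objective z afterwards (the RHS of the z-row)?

20

Ratio test on column x4 — row 1: 25/(7/4) = 100/7; row 2: 24/(5/2) = 48/5; row 3: 1/(1/4) = 4; row 4: 7/(3/4) = 28/3. Minimum is 4 at row 3 (x3 leaves); pivot element 1/4.
Pivot on row 3; the z-row RHS becomes 9 − (-11/4)·4 = 20.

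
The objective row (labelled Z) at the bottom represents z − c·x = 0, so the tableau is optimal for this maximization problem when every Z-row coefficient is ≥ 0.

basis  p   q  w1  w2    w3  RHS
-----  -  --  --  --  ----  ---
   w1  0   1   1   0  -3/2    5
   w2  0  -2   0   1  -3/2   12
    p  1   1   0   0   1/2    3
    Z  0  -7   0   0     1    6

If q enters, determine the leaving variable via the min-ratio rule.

Column q entries and ratios — w1: 5/1 = 5; w2: -2 ≤ 0, skip; p: 3/1 = 3.
Smallest ratio is 3 in the row of p, so p leaves.

p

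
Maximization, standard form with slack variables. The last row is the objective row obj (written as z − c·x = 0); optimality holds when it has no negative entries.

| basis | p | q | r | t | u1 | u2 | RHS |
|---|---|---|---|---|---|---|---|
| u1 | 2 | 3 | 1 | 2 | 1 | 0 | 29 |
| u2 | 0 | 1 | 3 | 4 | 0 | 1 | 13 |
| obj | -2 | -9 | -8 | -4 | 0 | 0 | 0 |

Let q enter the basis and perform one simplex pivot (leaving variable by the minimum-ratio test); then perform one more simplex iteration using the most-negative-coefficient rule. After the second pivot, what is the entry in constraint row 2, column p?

-1/4

Ratio test on column q — row 1: 29/3 = 29/3; row 2: 13/1 = 13. Minimum is 29/3 at row 1 (u1 leaves); pivot element 3.
Divide row 1 by 3; eliminate column q from the other rows.
Second iteration: most negative obj-row entry is -5 in column r, so r enters.
Ratio test on column r — row 1: (29/3)/(1/3) = 29; row 2: (10/3)/(8/3) = 5/4. Minimum is 5/4 at row 2 (u2 leaves); pivot element 8/3.
Divide row 2 by 8/3; eliminate column r from the other rows.
After both pivots, the entry at constraint row 2, column p is -1/4.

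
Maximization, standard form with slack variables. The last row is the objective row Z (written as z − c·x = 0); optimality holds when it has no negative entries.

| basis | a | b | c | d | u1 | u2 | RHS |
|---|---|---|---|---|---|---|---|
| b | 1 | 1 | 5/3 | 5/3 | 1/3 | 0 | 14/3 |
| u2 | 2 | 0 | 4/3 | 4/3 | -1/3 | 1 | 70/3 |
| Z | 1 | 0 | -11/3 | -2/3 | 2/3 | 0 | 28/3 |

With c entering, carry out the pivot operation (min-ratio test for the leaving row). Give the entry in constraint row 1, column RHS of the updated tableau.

14/5

Ratio test on column c — row 1: (14/3)/(5/3) = 14/5; row 2: (70/3)/(4/3) = 35/2. Minimum is 14/5 at row 1 (b leaves); pivot element 5/3.
Divide row 1 by 5/3; eliminate column c from the other rows.
In the new row 1, the RHS entry is the old entry divided by the pivot: (14/3)/(5/3) = 14/5.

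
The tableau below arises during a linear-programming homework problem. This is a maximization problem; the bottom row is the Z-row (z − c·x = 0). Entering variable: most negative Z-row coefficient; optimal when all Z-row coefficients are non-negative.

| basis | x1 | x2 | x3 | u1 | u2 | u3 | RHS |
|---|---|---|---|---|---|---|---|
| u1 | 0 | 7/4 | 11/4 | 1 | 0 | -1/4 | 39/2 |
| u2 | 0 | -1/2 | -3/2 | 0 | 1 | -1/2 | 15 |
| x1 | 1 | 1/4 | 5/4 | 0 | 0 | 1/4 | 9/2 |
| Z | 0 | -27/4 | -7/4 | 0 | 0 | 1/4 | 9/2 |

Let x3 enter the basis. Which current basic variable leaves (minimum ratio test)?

Column x3 entries and ratios — u1: (39/2)/(11/4) = 78/11; u2: -3/2 ≤ 0, skip; x1: (9/2)/(5/4) = 18/5.
Smallest ratio is 18/5 in the row of x1, so x1 leaves.

x1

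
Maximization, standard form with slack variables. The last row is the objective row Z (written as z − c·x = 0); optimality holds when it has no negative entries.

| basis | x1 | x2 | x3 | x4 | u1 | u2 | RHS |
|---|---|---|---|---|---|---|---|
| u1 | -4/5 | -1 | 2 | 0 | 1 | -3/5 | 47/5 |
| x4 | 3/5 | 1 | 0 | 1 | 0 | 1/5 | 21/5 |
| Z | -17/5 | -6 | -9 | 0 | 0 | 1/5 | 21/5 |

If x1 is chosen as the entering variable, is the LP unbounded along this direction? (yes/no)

no

Column x1 has positive entries in row(s) 2, so the ratio test bounds it — not unbounded.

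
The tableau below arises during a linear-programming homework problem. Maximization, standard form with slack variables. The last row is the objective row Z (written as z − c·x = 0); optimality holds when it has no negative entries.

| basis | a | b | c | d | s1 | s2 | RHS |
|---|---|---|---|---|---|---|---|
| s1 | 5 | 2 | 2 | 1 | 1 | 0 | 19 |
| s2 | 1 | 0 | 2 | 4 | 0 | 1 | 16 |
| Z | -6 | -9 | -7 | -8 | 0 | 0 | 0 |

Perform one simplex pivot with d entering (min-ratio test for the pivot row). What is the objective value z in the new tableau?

Ratio test on column d — row 1: 19/1 = 19; row 2: 16/4 = 4. Minimum is 4 at row 2 (s2 leaves); pivot element 4.
Pivot on row 2; the Z-row RHS becomes 0 − (-8)·4 = 32.

32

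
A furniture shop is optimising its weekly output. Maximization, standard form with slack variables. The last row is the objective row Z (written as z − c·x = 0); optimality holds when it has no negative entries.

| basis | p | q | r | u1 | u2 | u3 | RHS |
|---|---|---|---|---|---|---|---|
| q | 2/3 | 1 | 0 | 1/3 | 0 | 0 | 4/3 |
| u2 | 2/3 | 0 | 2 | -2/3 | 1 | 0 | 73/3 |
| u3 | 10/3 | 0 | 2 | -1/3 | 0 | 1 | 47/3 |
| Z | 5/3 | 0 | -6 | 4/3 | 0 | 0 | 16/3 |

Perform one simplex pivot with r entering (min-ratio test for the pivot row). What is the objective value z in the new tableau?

157/3

Ratio test on column r — row 1: entry 0 ≤ 0; row 2: (73/3)/2 = 73/6; row 3: (47/3)/2 = 47/6. Minimum is 47/6 at row 3 (u3 leaves); pivot element 2.
Pivot on row 3; the Z-row RHS becomes 16/3 − (-6)·(47/6) = 157/3.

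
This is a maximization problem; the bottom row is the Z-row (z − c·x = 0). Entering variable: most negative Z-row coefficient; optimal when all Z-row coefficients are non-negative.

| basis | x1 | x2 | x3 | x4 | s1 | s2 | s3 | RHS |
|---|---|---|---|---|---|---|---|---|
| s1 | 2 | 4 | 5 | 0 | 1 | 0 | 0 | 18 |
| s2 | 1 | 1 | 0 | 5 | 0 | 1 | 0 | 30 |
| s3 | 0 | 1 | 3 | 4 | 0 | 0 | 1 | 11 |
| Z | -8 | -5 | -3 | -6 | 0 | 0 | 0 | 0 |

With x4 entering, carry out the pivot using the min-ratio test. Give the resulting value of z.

Ratio test on column x4 — row 1: entry 0 ≤ 0; row 2: 30/5 = 6; row 3: 11/4 = 11/4. Minimum is 11/4 at row 3 (s3 leaves); pivot element 4.
Pivot on row 3; the Z-row RHS becomes 0 − (-6)·(11/4) = 33/2.

33/2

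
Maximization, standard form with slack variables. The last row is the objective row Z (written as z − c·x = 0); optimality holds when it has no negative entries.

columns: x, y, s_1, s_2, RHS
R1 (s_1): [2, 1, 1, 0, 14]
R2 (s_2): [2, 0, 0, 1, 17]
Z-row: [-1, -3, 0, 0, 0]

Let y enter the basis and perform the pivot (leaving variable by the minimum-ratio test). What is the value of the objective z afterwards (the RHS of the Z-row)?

42

Ratio test on column y — row 1: 14/1 = 14; row 2: entry 0 ≤ 0. Minimum is 14 at row 1 (s_1 leaves); pivot element 1.
Pivot on row 1; the Z-row RHS becomes 0 − (-3)·14 = 42.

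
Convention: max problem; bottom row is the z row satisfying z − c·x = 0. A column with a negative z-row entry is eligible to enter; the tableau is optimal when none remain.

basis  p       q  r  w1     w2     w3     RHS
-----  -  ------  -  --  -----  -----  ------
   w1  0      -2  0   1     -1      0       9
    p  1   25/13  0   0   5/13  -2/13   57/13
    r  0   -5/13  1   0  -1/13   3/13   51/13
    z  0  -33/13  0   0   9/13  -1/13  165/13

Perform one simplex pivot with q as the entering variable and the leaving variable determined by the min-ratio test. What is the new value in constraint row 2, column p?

Ratio test on column q — row 1: entry -2 ≤ 0; row 2: (57/13)/(25/13) = 57/25; row 3: entry -5/13 ≤ 0. Minimum is 57/25 at row 2 (p leaves); pivot element 25/13.
Divide row 2 by 25/13; eliminate column q from the other rows.
In the new row 2, the p entry is the old entry divided by the pivot: 1/(25/13) = 13/25.

13/25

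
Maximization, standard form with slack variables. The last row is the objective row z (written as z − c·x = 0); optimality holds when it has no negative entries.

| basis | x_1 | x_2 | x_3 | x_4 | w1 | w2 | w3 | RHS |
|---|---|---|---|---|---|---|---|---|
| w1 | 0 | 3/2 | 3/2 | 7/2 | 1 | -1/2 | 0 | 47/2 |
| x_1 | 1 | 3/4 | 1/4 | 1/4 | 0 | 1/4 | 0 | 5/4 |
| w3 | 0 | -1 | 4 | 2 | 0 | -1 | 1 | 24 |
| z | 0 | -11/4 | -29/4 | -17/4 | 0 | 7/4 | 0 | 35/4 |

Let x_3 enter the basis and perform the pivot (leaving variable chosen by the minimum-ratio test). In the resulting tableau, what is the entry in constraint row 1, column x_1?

-6

Ratio test on column x_3 — row 1: (47/2)/(3/2) = 47/3; row 2: (5/4)/(1/4) = 5; row 3: 24/4 = 6. Minimum is 5 at row 2 (x_1 leaves); pivot element 1/4.
Divide row 2 by 1/4; eliminate column x_3 from the other rows.
Row 1 update in column x_1: 0 − (3/2)·4 = -6.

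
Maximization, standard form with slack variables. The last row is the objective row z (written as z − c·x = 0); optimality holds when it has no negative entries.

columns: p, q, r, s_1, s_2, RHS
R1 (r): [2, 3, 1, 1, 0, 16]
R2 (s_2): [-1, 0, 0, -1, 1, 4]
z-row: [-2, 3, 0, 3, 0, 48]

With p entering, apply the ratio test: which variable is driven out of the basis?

Column p entries and ratios — r: 16/2 = 8; s_2: -1 ≤ 0, skip.
Smallest ratio is 8 in the row of r, so r leaves.

r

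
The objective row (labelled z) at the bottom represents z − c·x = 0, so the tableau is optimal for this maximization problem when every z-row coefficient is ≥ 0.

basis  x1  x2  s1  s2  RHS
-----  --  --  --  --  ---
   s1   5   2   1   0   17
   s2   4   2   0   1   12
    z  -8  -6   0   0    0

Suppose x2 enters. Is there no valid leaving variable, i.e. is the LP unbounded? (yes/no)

no

Column x2 has positive entries in row(s) 1, 2, so the ratio test bounds it — not unbounded.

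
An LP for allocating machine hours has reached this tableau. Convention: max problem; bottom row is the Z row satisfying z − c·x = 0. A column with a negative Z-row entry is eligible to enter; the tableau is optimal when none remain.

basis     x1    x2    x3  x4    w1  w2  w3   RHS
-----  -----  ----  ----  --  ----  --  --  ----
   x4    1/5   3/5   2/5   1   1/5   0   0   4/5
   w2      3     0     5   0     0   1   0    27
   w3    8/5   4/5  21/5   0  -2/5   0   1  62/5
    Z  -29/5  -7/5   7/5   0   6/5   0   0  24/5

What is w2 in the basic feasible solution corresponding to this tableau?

w2 is basic (row 2); its value is the RHS of that row, 27.

27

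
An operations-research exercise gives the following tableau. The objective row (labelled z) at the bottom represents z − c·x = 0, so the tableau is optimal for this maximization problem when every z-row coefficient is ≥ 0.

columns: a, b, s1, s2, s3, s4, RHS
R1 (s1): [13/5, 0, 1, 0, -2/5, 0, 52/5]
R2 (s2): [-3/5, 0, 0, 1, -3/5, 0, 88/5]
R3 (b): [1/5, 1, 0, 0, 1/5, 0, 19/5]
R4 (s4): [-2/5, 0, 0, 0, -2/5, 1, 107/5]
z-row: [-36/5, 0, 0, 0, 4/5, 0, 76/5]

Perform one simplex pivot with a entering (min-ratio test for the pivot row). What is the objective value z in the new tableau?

Ratio test on column a — row 1: (52/5)/(13/5) = 4; row 2: entry -3/5 ≤ 0; row 3: (19/5)/(1/5) = 19; row 4: entry -2/5 ≤ 0. Minimum is 4 at row 1 (s1 leaves); pivot element 13/5.
Pivot on row 1; the z-row RHS becomes 76/5 − (-36/5)·4 = 44.

44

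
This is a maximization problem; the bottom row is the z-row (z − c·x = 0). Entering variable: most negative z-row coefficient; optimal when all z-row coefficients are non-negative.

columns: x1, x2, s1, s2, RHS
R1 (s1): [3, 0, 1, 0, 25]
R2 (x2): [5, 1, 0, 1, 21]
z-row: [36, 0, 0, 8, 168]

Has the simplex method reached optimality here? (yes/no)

Every z-row coefficient is ≥ 0, so the tableau is optimal.

yes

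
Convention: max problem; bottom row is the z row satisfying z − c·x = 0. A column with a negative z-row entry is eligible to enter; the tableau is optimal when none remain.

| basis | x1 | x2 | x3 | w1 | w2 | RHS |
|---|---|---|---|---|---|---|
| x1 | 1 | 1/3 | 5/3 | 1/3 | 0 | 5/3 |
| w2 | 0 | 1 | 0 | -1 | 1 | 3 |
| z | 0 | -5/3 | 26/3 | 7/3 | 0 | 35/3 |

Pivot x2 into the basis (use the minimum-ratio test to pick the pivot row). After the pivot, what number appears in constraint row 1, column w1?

2/3

Ratio test on column x2 — row 1: (5/3)/(1/3) = 5; row 2: 3/1 = 3. Minimum is 3 at row 2 (w2 leaves); pivot element 1.
Divide row 2 by 1; eliminate column x2 from the other rows.
Row 1 update in column w1: 1/3 − (1/3)·(-1) = 2/3.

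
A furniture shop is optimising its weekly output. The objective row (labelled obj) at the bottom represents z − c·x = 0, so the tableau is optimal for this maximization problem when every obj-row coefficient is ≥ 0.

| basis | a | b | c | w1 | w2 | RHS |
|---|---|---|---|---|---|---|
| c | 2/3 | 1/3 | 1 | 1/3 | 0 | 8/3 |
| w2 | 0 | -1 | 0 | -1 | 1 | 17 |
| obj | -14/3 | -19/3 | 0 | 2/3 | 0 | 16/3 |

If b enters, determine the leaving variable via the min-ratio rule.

Column b entries and ratios — c: (8/3)/(1/3) = 8; w2: -1 ≤ 0, skip.
Smallest ratio is 8 in the row of c, so c leaves.

c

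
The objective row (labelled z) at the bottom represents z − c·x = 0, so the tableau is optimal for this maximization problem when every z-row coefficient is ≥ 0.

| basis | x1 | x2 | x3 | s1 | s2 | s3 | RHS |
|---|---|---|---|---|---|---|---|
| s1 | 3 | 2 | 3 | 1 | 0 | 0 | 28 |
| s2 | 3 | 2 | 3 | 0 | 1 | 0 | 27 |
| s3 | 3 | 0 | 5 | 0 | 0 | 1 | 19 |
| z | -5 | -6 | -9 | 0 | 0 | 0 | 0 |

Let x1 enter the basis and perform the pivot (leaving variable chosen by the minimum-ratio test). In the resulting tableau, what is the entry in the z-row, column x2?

Ratio test on column x1 — row 1: 28/3 = 28/3; row 2: 27/3 = 9; row 3: 19/3 = 19/3. Minimum is 19/3 at row 3 (s3 leaves); pivot element 3.
Divide row 3 by 3; eliminate column x1 from the other rows.
z-row update in column x2: -6 − (-5)·0 = -6.

-6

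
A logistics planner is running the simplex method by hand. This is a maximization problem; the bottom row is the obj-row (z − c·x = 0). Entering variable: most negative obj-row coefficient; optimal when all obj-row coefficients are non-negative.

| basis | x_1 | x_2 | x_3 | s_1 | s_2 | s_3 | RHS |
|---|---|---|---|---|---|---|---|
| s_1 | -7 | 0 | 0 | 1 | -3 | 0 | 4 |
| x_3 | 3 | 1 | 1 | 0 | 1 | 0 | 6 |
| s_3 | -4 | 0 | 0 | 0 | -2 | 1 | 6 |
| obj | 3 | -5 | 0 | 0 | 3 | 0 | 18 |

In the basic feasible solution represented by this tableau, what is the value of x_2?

0

x_2 is not in the basis, so in the current basic feasible solution x_2 = 0.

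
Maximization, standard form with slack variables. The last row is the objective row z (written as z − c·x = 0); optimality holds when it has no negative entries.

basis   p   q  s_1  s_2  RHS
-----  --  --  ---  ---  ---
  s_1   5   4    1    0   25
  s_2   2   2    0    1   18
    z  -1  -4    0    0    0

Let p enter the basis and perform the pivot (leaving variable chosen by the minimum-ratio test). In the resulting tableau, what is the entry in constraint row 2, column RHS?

8

Ratio test on column p — row 1: 25/5 = 5; row 2: 18/2 = 9. Minimum is 5 at row 1 (s_1 leaves); pivot element 5.
Divide row 1 by 5; eliminate column p from the other rows.
Row 2 update in column RHS: 18 − 2·5 = 8.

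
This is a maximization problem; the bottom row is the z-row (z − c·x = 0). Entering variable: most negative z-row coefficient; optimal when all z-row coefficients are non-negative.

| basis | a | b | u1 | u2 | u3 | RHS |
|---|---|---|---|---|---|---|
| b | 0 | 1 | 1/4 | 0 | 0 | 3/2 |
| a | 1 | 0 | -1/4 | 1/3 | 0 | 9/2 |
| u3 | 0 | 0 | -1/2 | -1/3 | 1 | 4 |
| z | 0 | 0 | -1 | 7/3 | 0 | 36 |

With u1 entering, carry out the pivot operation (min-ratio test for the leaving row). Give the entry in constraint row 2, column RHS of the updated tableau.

Ratio test on column u1 — row 1: (3/2)/(1/4) = 6; row 2: entry -1/4 ≤ 0; row 3: entry -1/2 ≤ 0. Minimum is 6 at row 1 (b leaves); pivot element 1/4.
Divide row 1 by 1/4; eliminate column u1 from the other rows.
Row 2 update in column RHS: 9/2 − (-1/4)·6 = 6.

6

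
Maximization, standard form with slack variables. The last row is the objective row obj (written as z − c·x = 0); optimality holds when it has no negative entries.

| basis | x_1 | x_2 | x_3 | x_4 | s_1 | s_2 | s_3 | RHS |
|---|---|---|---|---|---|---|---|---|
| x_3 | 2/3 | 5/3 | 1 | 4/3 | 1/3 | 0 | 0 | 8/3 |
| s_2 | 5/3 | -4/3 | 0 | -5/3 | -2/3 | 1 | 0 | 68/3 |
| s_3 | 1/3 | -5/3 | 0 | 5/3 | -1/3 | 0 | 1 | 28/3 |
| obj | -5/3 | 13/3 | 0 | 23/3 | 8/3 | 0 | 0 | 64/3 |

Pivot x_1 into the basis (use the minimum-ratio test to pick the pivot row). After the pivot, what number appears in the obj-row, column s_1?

7/2

Ratio test on column x_1 — row 1: (8/3)/(2/3) = 4; row 2: (68/3)/(5/3) = 68/5; row 3: (28/3)/(1/3) = 28. Minimum is 4 at row 1 (x_3 leaves); pivot element 2/3.
Divide row 1 by 2/3; eliminate column x_1 from the other rows.
obj-row update in column s_1: 8/3 − (-5/3)·(1/2) = 7/2.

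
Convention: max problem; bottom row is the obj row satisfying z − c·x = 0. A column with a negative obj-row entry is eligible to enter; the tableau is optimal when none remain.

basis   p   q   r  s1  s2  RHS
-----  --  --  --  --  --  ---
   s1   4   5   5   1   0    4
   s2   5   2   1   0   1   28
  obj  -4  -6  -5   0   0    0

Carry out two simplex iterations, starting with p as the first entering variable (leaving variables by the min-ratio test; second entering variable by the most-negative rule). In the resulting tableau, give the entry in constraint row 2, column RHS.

Ratio test on column p — row 1: 4/4 = 1; row 2: 28/5 = 28/5. Minimum is 1 at row 1 (s1 leaves); pivot element 4.
Divide row 1 by 4; eliminate column p from the other rows.
Second iteration: most negative obj-row entry is -1 in column q, so q enters.
Ratio test on column q — row 1: 1/(5/4) = 4/5; row 2: entry -17/4 ≤ 0. Minimum is 4/5 at row 1 (p leaves); pivot element 5/4.
Divide row 1 by 5/4; eliminate column q from the other rows.
After both pivots, the entry at constraint row 2, column RHS is 132/5.

132/5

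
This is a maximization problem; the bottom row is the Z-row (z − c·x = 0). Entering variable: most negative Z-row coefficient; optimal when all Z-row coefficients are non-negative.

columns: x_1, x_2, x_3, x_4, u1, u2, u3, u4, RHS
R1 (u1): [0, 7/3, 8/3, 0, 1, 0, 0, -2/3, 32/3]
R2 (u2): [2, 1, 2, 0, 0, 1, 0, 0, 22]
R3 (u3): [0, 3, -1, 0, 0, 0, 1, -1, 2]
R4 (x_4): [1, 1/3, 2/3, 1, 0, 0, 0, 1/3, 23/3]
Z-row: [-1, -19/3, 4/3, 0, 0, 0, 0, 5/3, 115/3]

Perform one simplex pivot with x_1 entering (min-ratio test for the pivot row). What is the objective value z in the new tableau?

Ratio test on column x_1 — row 1: entry 0 ≤ 0; row 2: 22/2 = 11; row 3: entry 0 ≤ 0; row 4: (23/3)/1 = 23/3. Minimum is 23/3 at row 4 (x_4 leaves); pivot element 1.
Pivot on row 4; the Z-row RHS becomes 115/3 − (-1)·(23/3) = 46.

46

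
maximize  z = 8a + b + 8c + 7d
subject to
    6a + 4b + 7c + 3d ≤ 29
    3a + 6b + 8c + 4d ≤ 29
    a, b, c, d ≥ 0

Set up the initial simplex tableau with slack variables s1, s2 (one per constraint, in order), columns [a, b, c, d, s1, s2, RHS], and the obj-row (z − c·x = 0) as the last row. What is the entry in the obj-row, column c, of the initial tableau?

The obj-row carries the negated objective coefficients: the c entry is -8.

-8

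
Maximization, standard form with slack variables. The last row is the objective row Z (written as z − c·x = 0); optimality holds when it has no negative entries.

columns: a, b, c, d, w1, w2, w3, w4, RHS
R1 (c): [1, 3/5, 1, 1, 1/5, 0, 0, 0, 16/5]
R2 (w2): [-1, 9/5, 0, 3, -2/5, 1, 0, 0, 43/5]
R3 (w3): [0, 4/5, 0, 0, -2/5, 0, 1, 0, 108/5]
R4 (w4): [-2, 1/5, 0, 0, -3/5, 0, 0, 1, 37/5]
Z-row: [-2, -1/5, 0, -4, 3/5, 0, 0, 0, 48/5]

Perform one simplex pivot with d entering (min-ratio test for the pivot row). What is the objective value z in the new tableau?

Ratio test on column d — row 1: (16/5)/1 = 16/5; row 2: (43/5)/3 = 43/15; row 3: entry 0 ≤ 0; row 4: entry 0 ≤ 0. Minimum is 43/15 at row 2 (w2 leaves); pivot element 3.
Pivot on row 2; the Z-row RHS becomes 48/5 − (-4)·(43/15) = 316/15.

316/15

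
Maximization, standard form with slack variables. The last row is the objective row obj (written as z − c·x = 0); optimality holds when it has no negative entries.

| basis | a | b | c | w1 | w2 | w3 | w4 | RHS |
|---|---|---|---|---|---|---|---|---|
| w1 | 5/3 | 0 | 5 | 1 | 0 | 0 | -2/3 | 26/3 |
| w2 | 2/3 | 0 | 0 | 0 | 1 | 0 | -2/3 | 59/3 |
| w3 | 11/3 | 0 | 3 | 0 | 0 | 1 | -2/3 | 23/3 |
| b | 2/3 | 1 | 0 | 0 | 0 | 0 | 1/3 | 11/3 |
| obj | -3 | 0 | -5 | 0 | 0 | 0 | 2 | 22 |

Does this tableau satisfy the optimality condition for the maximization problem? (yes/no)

no

The obj-row has a negative entry -5 in column c, so it is not optimal.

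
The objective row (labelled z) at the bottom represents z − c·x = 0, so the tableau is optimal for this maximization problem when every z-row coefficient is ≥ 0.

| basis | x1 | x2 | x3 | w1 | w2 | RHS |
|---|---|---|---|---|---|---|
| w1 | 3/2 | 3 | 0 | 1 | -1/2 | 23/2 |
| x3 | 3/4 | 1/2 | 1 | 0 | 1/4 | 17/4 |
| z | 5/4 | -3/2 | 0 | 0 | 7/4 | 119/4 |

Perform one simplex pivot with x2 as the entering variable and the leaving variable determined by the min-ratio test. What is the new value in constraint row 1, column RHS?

Ratio test on column x2 — row 1: (23/2)/3 = 23/6; row 2: (17/4)/(1/2) = 17/2. Minimum is 23/6 at row 1 (w1 leaves); pivot element 3.
Divide row 1 by 3; eliminate column x2 from the other rows.
In the new row 1, the RHS entry is the old entry divided by the pivot: (23/2)/3 = 23/6.

23/6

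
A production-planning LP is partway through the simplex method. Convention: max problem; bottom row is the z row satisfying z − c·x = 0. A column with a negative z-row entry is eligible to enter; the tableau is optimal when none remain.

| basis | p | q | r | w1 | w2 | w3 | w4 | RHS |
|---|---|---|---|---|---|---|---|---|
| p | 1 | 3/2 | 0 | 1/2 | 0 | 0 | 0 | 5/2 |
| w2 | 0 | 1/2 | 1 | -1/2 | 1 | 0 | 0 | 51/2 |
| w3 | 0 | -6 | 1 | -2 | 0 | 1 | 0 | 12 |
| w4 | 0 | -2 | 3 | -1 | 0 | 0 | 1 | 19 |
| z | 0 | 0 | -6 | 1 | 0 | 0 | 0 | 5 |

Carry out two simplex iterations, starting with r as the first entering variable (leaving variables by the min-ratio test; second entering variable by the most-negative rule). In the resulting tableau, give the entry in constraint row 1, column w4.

0

Ratio test on column r — row 1: entry 0 ≤ 0; row 2: (51/2)/1 = 51/2; row 3: 12/1 = 12; row 4: 19/3 = 19/3. Minimum is 19/3 at row 4 (w4 leaves); pivot element 3.
Divide row 4 by 3; eliminate column r from the other rows.
Second iteration: most negative z-row entry is -4 in column q, so q enters.
Ratio test on column q — row 1: (5/2)/(3/2) = 5/3; row 2: (115/6)/(7/6) = 115/7; row 3: entry -16/3 ≤ 0; row 4: entry -2/3 ≤ 0. Minimum is 5/3 at row 1 (p leaves); pivot element 3/2.
Divide row 1 by 3/2; eliminate column q from the other rows.
After both pivots, the entry at constraint row 1, column w4 is 0.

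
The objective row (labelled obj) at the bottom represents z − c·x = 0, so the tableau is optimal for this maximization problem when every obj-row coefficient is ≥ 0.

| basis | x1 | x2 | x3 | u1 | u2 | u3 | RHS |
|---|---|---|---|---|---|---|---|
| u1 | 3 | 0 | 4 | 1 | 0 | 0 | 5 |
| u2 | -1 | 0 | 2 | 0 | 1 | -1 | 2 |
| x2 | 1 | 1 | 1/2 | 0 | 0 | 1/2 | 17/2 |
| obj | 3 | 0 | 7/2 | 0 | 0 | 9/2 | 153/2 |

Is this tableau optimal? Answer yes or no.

yes

Every obj-row coefficient is ≥ 0, so the tableau is optimal.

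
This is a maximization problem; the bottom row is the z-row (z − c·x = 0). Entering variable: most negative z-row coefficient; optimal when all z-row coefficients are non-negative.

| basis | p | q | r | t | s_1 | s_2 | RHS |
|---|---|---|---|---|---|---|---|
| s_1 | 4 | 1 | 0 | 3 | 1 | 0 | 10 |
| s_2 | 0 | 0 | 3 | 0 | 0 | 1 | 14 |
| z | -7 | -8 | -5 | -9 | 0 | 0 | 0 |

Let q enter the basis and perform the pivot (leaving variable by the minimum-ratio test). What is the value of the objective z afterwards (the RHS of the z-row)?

Ratio test on column q — row 1: 10/1 = 10; row 2: entry 0 ≤ 0. Minimum is 10 at row 1 (s_1 leaves); pivot element 1.
Pivot on row 1; the z-row RHS becomes 0 − (-8)·10 = 80.

80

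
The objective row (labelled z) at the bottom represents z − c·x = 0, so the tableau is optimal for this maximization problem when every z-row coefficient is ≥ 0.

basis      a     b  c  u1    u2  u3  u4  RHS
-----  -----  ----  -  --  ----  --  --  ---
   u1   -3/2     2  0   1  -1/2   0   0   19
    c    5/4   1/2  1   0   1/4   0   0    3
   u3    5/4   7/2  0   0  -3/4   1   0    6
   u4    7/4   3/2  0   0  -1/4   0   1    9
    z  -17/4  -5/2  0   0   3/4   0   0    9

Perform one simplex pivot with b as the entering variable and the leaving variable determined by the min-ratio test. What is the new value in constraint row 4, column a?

17/14

Ratio test on column b — row 1: 19/2 = 19/2; row 2: 3/(1/2) = 6; row 3: 6/(7/2) = 12/7; row 4: 9/(3/2) = 6. Minimum is 12/7 at row 3 (u3 leaves); pivot element 7/2.
Divide row 3 by 7/2; eliminate column b from the other rows.
Row 4 update in column a: 7/4 − (3/2)·(5/14) = 17/14.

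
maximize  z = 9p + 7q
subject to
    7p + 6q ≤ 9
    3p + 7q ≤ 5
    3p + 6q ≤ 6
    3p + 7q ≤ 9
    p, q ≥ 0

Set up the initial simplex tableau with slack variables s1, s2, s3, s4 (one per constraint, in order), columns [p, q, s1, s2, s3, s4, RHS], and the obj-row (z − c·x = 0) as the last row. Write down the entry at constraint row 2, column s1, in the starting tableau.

0

Slack s1 belongs to constraint 1; its column is the unit vector e_1, so the entry in row 2 is 0.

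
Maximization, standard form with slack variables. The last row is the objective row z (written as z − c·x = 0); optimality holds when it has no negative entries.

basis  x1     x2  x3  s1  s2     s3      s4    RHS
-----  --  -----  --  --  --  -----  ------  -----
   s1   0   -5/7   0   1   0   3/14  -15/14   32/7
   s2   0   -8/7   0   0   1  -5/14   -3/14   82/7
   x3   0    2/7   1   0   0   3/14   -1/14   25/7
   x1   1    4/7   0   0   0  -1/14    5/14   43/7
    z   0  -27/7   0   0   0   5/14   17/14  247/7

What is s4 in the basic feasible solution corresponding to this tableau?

0

s4 is not in the basis, so in the current basic feasible solution s4 = 0.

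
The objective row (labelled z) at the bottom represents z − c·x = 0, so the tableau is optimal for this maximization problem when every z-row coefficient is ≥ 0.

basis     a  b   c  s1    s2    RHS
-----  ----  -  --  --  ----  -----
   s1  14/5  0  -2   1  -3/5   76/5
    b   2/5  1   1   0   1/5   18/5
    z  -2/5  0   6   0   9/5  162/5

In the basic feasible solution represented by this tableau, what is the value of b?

18/5

b is basic (row 2); its value is the RHS of that row, 18/5.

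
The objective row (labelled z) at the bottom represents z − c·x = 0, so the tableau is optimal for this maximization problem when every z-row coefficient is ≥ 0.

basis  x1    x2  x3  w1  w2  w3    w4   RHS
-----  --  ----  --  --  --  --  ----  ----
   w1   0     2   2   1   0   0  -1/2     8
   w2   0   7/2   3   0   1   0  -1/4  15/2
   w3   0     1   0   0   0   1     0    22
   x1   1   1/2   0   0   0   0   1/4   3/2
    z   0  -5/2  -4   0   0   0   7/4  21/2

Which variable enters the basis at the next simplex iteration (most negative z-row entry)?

x3

Negative z-row entries: x2: -5/2, x3: -4.
The most negative is -4 in column x3, so x3 enters.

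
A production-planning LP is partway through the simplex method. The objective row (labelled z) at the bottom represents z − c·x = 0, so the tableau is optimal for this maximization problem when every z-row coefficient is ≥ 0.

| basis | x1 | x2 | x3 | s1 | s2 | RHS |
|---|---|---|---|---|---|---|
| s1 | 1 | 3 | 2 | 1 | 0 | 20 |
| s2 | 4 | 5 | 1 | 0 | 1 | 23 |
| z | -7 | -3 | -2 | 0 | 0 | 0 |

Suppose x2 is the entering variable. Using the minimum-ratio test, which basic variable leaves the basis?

Column x2 entries and ratios — s1: 20/3 = 20/3; s2: 23/5 = 23/5.
Smallest ratio is 23/5 in the row of s2, so s2 leaves.

s2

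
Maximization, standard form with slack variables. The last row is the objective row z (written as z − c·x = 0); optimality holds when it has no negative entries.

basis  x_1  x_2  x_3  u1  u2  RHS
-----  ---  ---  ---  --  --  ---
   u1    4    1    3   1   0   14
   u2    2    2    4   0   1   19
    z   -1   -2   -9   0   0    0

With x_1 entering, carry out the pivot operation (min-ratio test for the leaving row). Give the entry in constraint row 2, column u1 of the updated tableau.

-1/2

Ratio test on column x_1 — row 1: 14/4 = 7/2; row 2: 19/2 = 19/2. Minimum is 7/2 at row 1 (u1 leaves); pivot element 4.
Divide row 1 by 4; eliminate column x_1 from the other rows.
Row 2 update in column u1: 0 − 2·(1/4) = -1/2.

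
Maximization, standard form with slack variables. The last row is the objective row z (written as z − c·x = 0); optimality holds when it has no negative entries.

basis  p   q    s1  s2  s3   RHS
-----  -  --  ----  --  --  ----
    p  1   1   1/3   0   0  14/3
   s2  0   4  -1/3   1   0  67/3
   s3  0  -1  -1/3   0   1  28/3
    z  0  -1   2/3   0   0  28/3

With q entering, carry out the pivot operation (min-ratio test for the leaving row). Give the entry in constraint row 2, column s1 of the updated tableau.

-5/3

Ratio test on column q — row 1: (14/3)/1 = 14/3; row 2: (67/3)/4 = 67/12; row 3: entry -1 ≤ 0. Minimum is 14/3 at row 1 (p leaves); pivot element 1.
Divide row 1 by 1; eliminate column q from the other rows.
Row 2 update in column s1: -1/3 − 4·(1/3) = -5/3.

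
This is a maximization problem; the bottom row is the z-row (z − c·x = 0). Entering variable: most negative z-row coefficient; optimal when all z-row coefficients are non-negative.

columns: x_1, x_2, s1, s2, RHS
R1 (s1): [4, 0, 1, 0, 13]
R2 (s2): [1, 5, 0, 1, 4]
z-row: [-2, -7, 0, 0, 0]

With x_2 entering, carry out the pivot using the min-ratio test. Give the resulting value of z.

28/5

Ratio test on column x_2 — row 1: entry 0 ≤ 0; row 2: 4/5 = 4/5. Minimum is 4/5 at row 2 (s2 leaves); pivot element 5.
Pivot on row 2; the z-row RHS becomes 0 − (-7)·(4/5) = 28/5.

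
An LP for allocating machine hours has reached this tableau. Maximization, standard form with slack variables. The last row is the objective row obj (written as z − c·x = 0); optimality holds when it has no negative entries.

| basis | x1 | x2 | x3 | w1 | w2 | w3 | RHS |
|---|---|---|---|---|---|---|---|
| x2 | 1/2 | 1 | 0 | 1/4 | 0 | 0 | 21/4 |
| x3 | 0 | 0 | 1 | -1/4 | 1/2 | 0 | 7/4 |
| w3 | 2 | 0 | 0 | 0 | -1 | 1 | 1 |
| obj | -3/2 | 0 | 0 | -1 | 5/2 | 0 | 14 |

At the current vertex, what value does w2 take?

0

w2 is not in the basis, so in the current basic feasible solution w2 = 0.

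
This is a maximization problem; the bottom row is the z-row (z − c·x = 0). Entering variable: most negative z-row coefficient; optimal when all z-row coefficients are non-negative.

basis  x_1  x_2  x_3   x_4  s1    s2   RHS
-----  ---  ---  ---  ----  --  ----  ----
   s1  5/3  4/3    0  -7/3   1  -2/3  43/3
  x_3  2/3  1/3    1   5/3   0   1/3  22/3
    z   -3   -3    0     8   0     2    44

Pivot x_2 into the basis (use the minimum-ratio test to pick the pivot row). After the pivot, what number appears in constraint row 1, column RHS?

Ratio test on column x_2 — row 1: (43/3)/(4/3) = 43/4; row 2: (22/3)/(1/3) = 22. Minimum is 43/4 at row 1 (s1 leaves); pivot element 4/3.
Divide row 1 by 4/3; eliminate column x_2 from the other rows.
In the new row 1, the RHS entry is the old entry divided by the pivot: (43/3)/(4/3) = 43/4.

43/4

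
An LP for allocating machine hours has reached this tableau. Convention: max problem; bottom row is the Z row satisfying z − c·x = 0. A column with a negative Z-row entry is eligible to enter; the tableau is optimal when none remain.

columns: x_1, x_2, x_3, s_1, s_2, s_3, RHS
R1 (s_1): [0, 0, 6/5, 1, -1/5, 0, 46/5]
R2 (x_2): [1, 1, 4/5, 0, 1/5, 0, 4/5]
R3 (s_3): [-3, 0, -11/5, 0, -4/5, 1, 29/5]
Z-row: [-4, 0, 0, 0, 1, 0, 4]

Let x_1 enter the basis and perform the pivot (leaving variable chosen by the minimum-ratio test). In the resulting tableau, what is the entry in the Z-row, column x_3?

Ratio test on column x_1 — row 1: entry 0 ≤ 0; row 2: (4/5)/1 = 4/5; row 3: entry -3 ≤ 0. Minimum is 4/5 at row 2 (x_2 leaves); pivot element 1.
Divide row 2 by 1; eliminate column x_1 from the other rows.
Z-row update in column x_3: 0 − (-4)·(4/5) = 16/5.

16/5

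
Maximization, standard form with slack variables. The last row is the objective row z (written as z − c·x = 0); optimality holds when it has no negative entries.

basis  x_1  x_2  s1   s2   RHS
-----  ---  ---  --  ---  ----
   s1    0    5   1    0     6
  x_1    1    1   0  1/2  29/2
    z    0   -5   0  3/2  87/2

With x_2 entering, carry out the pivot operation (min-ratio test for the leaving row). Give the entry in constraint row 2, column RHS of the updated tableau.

133/10

Ratio test on column x_2 — row 1: 6/5 = 6/5; row 2: (29/2)/1 = 29/2. Minimum is 6/5 at row 1 (s1 leaves); pivot element 5.
Divide row 1 by 5; eliminate column x_2 from the other rows.
Row 2 update in column RHS: 29/2 − 1·(6/5) = 133/10.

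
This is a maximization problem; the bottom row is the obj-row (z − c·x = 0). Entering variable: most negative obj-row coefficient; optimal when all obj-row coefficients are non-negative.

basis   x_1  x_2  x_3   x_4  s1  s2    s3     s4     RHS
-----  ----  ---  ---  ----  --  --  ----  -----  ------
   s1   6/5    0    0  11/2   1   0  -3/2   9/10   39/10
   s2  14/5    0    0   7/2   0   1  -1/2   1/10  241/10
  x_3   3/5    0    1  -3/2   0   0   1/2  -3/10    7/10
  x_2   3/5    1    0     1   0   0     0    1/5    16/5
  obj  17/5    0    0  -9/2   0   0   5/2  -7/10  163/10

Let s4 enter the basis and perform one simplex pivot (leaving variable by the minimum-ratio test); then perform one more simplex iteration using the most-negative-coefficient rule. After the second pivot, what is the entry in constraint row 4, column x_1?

Ratio test on column s4 — row 1: (39/10)/(9/10) = 13/3; row 2: (241/10)/(1/10) = 241; row 3: entry -3/10 ≤ 0; row 4: (16/5)/(1/5) = 16. Minimum is 13/3 at row 1 (s1 leaves); pivot element 9/10.
Divide row 1 by 9/10; eliminate column s4 from the other rows.
Second iteration: most negative obj-row entry is -2/9 in column x_4, so x_4 enters.
Ratio test on column x_4 — row 1: (13/3)/(55/9) = 39/55; row 2: (71/3)/(26/9) = 213/26; row 3: 2/(1/3) = 6; row 4: entry -2/9 ≤ 0. Minimum is 39/55 at row 1 (s4 leaves); pivot element 55/9.
Divide row 1 by 55/9; eliminate column x_4 from the other rows.
After both pivots, the entry at constraint row 4, column x_1 is 21/55.

21/55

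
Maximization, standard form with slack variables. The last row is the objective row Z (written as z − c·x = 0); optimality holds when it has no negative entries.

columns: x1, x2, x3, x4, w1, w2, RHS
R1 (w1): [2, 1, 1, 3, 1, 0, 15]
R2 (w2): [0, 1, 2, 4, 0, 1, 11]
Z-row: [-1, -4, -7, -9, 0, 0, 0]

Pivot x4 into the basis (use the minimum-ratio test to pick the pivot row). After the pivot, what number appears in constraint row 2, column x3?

1/2

Ratio test on column x4 — row 1: 15/3 = 5; row 2: 11/4 = 11/4. Minimum is 11/4 at row 2 (w2 leaves); pivot element 4.
Divide row 2 by 4; eliminate column x4 from the other rows.
In the new row 2, the x3 entry is the old entry divided by the pivot: 2/4 = 1/2.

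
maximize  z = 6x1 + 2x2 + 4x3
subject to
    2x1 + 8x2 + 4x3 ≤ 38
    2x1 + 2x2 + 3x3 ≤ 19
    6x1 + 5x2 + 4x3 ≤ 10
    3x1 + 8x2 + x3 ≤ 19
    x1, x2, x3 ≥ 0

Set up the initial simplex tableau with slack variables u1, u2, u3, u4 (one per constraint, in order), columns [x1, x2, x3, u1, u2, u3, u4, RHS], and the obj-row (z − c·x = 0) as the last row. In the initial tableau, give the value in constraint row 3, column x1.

6

Constraint 3 has coefficient 6 on x1.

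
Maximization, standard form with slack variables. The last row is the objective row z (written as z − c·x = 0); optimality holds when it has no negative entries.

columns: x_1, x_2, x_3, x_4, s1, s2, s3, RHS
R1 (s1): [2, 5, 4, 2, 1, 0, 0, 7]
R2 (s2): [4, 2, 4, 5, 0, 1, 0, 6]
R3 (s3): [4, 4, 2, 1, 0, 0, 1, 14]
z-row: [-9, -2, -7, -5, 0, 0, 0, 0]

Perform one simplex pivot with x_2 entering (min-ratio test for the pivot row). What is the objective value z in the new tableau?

Ratio test on column x_2 — row 1: 7/5 = 7/5; row 2: 6/2 = 3; row 3: 14/4 = 7/2. Minimum is 7/5 at row 1 (s1 leaves); pivot element 5.
Pivot on row 1; the z-row RHS becomes 0 − (-2)·(7/5) = 14/5.

14/5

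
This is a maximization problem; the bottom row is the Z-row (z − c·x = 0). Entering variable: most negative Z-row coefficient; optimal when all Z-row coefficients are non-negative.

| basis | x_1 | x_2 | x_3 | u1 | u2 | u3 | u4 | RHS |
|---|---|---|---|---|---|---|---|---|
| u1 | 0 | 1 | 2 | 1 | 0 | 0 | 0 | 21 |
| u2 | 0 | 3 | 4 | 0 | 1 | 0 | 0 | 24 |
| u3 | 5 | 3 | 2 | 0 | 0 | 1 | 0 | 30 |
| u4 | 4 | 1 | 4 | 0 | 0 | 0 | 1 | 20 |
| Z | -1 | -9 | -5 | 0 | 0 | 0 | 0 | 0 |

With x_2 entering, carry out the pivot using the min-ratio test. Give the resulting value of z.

72

Ratio test on column x_2 — row 1: 21/1 = 21; row 2: 24/3 = 8; row 3: 30/3 = 10; row 4: 20/1 = 20. Minimum is 8 at row 2 (u2 leaves); pivot element 3.
Pivot on row 2; the Z-row RHS becomes 0 − (-9)·8 = 72.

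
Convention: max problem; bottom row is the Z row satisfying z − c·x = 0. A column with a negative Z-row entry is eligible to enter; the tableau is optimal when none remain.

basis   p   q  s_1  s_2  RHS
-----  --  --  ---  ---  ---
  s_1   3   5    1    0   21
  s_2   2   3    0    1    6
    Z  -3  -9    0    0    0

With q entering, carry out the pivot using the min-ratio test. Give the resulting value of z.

Ratio test on column q — row 1: 21/5 = 21/5; row 2: 6/3 = 2. Minimum is 2 at row 2 (s_2 leaves); pivot element 3.
Pivot on row 2; the Z-row RHS becomes 0 − (-9)·2 = 18.

18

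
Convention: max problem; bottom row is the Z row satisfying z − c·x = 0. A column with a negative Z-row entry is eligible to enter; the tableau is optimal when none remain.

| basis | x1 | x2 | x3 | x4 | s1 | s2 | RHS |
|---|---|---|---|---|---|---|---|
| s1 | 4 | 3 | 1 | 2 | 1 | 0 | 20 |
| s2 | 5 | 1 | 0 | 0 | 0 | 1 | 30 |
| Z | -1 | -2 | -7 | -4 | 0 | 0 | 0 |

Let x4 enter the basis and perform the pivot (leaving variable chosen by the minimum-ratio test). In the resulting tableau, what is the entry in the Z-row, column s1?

Ratio test on column x4 — row 1: 20/2 = 10; row 2: entry 0 ≤ 0. Minimum is 10 at row 1 (s1 leaves); pivot element 2.
Divide row 1 by 2; eliminate column x4 from the other rows.
Z-row update in column s1: 0 − (-4)·(1/2) = 2.

2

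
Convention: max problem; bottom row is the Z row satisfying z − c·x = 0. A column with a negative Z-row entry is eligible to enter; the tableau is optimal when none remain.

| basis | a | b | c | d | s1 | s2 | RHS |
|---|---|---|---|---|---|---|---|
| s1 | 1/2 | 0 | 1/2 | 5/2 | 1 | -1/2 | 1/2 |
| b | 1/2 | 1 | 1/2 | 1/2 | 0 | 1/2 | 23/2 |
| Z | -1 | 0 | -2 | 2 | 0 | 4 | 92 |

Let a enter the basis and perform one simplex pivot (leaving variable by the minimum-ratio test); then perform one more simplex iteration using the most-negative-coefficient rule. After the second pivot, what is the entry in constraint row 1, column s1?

Ratio test on column a — row 1: (1/2)/(1/2) = 1; row 2: (23/2)/(1/2) = 23. Minimum is 1 at row 1 (s1 leaves); pivot element 1/2.
Divide row 1 by 1/2; eliminate column a from the other rows.
Second iteration: most negative Z-row entry is -1 in column c, so c enters.
Ratio test on column c — row 1: 1/1 = 1; row 2: entry 0 ≤ 0. Minimum is 1 at row 1 (a leaves); pivot element 1.
Divide row 1 by 1; eliminate column c from the other rows.
After both pivots, the entry at constraint row 1, column s1 is 2.

2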